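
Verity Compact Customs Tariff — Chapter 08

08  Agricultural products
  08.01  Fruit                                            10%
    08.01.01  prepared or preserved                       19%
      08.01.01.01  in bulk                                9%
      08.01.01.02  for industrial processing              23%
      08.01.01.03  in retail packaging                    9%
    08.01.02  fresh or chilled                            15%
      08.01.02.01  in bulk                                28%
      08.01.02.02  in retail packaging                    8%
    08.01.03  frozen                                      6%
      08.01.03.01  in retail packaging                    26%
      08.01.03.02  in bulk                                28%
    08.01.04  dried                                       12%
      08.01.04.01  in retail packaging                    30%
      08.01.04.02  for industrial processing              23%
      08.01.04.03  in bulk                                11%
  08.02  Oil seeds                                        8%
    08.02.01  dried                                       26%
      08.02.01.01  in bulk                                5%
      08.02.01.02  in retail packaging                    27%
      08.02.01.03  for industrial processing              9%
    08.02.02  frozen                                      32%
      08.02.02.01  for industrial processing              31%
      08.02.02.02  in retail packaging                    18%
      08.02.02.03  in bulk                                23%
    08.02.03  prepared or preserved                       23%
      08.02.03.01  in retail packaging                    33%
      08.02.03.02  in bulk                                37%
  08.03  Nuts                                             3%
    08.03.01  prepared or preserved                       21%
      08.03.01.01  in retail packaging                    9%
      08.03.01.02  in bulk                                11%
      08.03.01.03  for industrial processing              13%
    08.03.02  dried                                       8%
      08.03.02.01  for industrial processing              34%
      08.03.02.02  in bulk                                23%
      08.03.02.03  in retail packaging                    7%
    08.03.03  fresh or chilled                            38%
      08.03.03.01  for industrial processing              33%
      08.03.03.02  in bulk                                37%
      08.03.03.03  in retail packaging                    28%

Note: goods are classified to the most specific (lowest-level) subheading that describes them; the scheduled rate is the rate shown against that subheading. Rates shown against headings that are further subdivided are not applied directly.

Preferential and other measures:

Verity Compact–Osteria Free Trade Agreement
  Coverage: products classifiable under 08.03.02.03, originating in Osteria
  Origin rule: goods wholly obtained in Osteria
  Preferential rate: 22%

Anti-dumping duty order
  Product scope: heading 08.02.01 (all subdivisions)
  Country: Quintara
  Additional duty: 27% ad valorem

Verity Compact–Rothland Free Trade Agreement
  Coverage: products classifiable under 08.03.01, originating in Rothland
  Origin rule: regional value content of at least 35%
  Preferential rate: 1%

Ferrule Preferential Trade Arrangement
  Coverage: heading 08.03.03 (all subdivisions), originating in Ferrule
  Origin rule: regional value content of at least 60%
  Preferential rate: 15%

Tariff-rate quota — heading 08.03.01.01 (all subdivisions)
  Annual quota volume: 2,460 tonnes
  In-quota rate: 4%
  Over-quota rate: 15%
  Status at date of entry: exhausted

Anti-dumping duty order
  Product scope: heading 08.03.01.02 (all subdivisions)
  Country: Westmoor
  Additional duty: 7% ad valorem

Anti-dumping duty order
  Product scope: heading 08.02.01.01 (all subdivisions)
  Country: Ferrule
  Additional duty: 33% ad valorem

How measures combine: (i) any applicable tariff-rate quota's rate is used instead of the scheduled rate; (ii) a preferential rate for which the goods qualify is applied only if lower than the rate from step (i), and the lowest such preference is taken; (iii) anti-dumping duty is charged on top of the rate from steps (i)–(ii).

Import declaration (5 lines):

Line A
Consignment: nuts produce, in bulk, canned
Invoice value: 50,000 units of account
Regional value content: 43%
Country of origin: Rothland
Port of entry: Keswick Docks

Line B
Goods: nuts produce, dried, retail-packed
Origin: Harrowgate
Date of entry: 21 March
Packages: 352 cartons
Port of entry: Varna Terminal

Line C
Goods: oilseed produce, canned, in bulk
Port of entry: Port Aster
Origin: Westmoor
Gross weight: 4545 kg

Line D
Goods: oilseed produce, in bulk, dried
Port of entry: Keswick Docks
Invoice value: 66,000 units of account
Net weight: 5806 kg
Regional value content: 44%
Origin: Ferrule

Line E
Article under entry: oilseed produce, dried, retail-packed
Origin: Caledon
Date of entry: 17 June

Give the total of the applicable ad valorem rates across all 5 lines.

Line A: nuts → 08.03; canned → 08.03.01; in bulk → 08.03.01.02. Scheduled 11%. Rothland agreement on 08.03.01: RVC ≥ 35% → 1% available; preferential 1%. → 1%.
Line B: nuts → 08.03; dried → 08.03.02; retail-packed → 08.03.02.03. Scheduled 7%. No special measure applies. → 7%.
Line C: oilseed → 08.02; canned → 08.02.03; in bulk → 08.02.03.02. Scheduled 37%. No special measure applies. → 37%.
Line D: oilseed → 08.02; dried → 08.02.01; in bulk → 08.02.01.01. Scheduled 5%. Ferrule agreement on 08.03.03: 08.02.01.01 not covered; anti-dumping (Ferrule, 08.02.01.01): +33%; total 5% + 33% = 38%. → 38%.
Line E: oilseed → 08.02; dried → 08.02.01; retail-packed → 08.02.01.02. Scheduled 27%. No special measure applies. → 27%.
Sum: 1% + 7% + 37% + 38% + 27% = 110%.

110%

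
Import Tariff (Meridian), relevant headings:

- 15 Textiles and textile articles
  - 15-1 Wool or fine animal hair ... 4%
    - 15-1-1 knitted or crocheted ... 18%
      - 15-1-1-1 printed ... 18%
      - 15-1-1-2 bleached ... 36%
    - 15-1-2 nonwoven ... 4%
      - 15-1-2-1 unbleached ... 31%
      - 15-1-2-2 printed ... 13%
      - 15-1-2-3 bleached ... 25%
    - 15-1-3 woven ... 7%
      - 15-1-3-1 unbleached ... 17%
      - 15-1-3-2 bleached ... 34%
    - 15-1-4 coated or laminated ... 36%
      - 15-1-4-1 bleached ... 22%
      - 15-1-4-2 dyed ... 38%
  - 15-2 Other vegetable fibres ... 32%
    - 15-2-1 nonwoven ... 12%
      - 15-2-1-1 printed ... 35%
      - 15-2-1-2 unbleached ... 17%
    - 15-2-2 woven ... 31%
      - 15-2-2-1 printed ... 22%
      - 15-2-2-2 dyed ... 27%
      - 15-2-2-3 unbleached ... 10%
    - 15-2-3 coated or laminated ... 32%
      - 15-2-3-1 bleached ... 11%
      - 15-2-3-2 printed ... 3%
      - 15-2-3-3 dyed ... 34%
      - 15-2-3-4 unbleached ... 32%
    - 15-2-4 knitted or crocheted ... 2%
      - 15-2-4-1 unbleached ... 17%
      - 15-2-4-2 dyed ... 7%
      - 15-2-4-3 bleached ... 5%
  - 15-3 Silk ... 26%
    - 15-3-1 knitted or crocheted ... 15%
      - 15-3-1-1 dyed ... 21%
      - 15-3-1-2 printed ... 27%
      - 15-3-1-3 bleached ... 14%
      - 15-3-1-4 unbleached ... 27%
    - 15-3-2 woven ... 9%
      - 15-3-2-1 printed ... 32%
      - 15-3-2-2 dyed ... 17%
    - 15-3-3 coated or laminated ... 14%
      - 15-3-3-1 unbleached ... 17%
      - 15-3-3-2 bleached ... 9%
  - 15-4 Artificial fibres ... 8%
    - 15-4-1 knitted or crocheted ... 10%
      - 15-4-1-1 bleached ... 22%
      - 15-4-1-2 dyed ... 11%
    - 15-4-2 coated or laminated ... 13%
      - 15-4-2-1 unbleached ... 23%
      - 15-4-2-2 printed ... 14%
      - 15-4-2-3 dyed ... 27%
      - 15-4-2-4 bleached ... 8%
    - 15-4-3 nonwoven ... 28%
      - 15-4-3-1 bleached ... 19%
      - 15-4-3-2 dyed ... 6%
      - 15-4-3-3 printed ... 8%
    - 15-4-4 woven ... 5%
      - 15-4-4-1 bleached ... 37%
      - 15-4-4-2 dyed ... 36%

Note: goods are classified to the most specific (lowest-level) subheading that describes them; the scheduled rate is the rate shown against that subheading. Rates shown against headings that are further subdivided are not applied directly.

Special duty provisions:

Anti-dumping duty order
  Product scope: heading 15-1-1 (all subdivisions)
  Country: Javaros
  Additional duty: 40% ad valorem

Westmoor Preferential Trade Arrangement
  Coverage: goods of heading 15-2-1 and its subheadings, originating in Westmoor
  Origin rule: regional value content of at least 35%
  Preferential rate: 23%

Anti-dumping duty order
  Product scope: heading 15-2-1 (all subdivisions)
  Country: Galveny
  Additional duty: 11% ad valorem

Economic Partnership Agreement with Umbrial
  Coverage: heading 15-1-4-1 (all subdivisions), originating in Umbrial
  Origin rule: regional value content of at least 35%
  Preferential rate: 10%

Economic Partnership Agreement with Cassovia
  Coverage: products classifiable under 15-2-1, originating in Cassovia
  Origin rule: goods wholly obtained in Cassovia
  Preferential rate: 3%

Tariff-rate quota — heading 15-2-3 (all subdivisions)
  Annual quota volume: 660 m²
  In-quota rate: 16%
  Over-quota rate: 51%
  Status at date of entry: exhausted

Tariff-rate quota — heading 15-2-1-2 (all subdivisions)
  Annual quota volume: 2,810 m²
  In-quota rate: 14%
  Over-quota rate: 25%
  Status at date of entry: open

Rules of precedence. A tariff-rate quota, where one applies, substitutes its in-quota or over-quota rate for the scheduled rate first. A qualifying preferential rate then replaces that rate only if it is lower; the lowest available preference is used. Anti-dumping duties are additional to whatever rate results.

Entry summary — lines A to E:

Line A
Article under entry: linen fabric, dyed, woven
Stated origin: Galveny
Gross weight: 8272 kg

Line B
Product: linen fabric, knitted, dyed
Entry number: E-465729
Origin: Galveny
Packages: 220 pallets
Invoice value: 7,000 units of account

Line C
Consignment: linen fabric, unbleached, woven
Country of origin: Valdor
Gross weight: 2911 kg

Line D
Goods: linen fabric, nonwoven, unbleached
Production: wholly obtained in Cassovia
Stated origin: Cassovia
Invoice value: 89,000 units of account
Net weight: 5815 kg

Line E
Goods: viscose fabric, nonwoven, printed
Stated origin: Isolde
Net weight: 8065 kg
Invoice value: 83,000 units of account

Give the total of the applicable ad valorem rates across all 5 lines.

55%

Line A: linen → 15-2; woven → 15-2-2; dyed → 15-2-2-2. Scheduled 27%. No special measure applies. → 27%.
Line B: linen → 15-2; knitted → 15-2-4; dyed → 15-2-4-2. Scheduled 7%. No special measure applies. → 7%.
Line C: linen → 15-2; woven → 15-2-2; unbleached → 15-2-2-3. Scheduled 10%. No special measure applies. → 10%.
Line D: linen → 15-2; nonwoven → 15-2-1; unbleached → 15-2-1-2. Scheduled 17%. quota on 15-2-1-2 open → in-quota 14%; Cassovia agreement on 15-2-1: wholly obtained → 3% available; preferential 3%. → 3%.
Line E: viscose → 15-4; nonwoven → 15-4-3; printed → 15-4-3-3. Scheduled 8%. No special measure applies. → 8%.
Sum: 27% + 7% + 10% + 3% + 8% = 55%.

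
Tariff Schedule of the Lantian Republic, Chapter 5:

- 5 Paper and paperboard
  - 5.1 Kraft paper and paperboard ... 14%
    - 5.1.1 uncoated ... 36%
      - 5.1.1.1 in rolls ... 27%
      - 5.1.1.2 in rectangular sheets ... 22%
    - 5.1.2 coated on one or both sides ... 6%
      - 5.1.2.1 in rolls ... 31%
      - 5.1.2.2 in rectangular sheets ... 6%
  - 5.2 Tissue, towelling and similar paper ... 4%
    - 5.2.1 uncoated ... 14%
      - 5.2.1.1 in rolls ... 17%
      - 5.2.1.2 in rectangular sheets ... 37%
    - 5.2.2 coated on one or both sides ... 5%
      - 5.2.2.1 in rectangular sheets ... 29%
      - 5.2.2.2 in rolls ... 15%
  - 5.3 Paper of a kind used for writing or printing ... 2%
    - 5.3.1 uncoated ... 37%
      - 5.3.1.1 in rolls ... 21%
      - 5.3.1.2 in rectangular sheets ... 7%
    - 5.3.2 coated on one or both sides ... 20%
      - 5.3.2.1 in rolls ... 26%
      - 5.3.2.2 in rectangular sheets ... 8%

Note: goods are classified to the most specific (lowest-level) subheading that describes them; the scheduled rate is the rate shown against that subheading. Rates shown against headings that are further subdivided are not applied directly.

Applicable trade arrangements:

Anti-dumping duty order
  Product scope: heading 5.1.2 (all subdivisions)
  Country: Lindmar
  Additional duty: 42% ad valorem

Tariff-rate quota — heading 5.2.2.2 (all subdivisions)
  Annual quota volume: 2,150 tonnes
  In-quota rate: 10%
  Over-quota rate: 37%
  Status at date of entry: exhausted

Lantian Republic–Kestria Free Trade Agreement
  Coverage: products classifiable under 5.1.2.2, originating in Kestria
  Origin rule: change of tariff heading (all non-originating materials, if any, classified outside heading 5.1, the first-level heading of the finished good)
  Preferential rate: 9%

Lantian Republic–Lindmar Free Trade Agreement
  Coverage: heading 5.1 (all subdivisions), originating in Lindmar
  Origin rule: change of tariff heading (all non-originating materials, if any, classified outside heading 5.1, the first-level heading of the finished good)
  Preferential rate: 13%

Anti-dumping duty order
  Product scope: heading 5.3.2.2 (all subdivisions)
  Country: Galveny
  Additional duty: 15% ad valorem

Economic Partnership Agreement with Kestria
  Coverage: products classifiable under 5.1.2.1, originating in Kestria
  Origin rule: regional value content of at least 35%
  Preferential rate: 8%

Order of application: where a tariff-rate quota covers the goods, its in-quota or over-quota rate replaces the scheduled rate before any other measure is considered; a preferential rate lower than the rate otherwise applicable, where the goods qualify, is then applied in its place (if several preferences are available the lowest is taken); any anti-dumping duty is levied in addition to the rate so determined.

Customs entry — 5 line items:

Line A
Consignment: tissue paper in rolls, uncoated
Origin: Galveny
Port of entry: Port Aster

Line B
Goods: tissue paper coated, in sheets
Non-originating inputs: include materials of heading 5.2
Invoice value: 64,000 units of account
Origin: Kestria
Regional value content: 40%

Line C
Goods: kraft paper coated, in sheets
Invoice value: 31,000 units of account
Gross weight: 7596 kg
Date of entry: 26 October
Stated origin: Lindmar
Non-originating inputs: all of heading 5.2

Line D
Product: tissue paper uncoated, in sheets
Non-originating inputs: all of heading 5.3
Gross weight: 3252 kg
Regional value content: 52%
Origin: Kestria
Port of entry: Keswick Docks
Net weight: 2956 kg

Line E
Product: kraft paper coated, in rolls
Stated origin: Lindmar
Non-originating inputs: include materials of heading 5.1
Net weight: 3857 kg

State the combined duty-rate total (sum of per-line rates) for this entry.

Line A: tissue paper → 5.2; uncoated → 5.2.1; in rolls → 5.2.1.1. Scheduled 17%. No special measure applies. → 17%.
Line B: tissue paper → 5.2; coated → 5.2.2; in sheets → 5.2.2.1. Scheduled 29%. Kestria agreement on 5.1.2.2: 5.2.2.1 not covered; Kestria agreement on 5.1.2.1: 5.2.2.1 not covered. → 29%.
Line C: kraft paper → 5.1; coated → 5.1.2; in sheets → 5.1.2.2. Scheduled 6%. Lindmar agreement on 5.1: CTH met → 13% available; preference 13% not lower than 6% → no reduction; anti-dumping (Lindmar, 5.1.2): +42%; total 6% + 42% = 48%. → 48%.
Line D: tissue paper → 5.2; uncoated → 5.2.1; in sheets → 5.2.1.2. Scheduled 37%. Kestria agreement on 5.1.2.2: 5.2.1.2 not covered; Kestria agreement on 5.1.2.1: 5.2.1.2 not covered. → 37%.
Line E: kraft paper → 5.1; coated → 5.1.2; in rolls → 5.1.2.1. Scheduled 31%. Lindmar agreement on 5.1: CTH not met; anti-dumping (Lindmar, 5.1.2): +42%; total 31% + 42% = 73%. → 73%.
Sum: 17% + 29% + 48% + 37% + 73% = 204%.

204%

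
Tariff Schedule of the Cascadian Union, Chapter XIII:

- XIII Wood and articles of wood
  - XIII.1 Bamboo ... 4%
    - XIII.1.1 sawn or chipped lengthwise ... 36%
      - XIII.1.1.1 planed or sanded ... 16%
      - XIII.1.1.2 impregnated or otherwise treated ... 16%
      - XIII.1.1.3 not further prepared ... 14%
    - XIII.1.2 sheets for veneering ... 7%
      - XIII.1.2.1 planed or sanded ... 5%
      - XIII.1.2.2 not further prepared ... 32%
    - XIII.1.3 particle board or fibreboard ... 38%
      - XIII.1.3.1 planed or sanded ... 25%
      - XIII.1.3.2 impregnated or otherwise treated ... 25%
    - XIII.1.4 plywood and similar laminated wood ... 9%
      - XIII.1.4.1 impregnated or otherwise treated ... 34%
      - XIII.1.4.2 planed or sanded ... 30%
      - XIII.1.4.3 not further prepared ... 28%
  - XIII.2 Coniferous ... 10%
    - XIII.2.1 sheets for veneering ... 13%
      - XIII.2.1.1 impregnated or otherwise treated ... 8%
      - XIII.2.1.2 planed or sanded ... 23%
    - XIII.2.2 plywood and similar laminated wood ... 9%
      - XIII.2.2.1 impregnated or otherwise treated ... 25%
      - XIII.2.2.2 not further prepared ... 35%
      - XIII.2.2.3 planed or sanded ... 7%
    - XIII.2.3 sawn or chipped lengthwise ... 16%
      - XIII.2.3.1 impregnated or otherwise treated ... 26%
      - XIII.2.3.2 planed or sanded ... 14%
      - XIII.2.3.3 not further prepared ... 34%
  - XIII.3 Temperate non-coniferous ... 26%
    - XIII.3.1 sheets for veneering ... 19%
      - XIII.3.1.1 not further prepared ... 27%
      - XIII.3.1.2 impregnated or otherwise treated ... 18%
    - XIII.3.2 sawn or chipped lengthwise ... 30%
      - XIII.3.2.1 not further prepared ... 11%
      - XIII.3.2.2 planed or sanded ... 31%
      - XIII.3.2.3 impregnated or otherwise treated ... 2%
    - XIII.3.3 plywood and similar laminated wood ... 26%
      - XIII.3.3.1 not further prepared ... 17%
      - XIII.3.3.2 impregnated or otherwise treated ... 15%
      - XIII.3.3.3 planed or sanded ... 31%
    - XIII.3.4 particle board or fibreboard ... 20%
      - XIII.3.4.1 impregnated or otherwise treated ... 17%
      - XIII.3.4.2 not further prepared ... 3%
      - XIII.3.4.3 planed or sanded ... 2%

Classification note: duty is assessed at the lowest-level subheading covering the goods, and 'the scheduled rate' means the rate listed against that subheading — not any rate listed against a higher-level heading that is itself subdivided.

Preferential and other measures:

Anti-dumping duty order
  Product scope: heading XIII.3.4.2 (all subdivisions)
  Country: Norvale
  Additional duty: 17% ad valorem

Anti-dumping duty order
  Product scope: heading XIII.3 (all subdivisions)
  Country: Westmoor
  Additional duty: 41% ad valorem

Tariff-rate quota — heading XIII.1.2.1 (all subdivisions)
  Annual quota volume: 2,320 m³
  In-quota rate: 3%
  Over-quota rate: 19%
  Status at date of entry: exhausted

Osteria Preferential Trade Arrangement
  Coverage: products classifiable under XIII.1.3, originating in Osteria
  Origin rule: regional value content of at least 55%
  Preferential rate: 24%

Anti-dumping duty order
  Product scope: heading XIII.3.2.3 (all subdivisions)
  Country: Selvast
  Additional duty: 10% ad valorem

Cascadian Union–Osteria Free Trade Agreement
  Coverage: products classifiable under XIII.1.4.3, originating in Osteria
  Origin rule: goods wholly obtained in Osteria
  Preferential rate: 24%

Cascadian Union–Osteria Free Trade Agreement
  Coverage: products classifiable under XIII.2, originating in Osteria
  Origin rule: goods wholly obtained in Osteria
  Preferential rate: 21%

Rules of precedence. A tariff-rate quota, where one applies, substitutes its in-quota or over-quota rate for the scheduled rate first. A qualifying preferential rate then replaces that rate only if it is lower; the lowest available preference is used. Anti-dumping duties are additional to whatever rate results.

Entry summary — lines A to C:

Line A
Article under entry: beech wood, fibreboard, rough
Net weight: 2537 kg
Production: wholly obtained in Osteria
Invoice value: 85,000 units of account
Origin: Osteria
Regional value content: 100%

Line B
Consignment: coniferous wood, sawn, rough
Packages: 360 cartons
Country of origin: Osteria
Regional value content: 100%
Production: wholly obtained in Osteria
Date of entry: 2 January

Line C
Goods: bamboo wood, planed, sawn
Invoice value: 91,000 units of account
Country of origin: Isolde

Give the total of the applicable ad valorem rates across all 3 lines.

Line A: beech → XIII.3; fibreboard → XIII.3.4; rough → XIII.3.4.2. Scheduled 3%. Osteria agreement on XIII.1.3: XIII.3.4.2 not covered; Osteria agreement on XIII.1.4.3: XIII.3.4.2 not covered; Osteria agreement on XIII.2: XIII.3.4.2 not covered. → 3%.
Line B: coniferous → XIII.2; sawn → XIII.2.3; rough → XIII.2.3.3. Scheduled 34%. Osteria agreement on XIII.1.3: XIII.2.3.3 not covered; Osteria agreement on XIII.1.4.3: XIII.2.3.3 not covered; Osteria agreement on XIII.2: wholly obtained → 21% available; preferential 21%. → 21%.
Line C: bamboo → XIII.1; sawn → XIII.1.1; planed → XIII.1.1.1. Scheduled 16%. No special measure applies. → 16%.
Sum: 3% + 21% + 16% = 40%.

40%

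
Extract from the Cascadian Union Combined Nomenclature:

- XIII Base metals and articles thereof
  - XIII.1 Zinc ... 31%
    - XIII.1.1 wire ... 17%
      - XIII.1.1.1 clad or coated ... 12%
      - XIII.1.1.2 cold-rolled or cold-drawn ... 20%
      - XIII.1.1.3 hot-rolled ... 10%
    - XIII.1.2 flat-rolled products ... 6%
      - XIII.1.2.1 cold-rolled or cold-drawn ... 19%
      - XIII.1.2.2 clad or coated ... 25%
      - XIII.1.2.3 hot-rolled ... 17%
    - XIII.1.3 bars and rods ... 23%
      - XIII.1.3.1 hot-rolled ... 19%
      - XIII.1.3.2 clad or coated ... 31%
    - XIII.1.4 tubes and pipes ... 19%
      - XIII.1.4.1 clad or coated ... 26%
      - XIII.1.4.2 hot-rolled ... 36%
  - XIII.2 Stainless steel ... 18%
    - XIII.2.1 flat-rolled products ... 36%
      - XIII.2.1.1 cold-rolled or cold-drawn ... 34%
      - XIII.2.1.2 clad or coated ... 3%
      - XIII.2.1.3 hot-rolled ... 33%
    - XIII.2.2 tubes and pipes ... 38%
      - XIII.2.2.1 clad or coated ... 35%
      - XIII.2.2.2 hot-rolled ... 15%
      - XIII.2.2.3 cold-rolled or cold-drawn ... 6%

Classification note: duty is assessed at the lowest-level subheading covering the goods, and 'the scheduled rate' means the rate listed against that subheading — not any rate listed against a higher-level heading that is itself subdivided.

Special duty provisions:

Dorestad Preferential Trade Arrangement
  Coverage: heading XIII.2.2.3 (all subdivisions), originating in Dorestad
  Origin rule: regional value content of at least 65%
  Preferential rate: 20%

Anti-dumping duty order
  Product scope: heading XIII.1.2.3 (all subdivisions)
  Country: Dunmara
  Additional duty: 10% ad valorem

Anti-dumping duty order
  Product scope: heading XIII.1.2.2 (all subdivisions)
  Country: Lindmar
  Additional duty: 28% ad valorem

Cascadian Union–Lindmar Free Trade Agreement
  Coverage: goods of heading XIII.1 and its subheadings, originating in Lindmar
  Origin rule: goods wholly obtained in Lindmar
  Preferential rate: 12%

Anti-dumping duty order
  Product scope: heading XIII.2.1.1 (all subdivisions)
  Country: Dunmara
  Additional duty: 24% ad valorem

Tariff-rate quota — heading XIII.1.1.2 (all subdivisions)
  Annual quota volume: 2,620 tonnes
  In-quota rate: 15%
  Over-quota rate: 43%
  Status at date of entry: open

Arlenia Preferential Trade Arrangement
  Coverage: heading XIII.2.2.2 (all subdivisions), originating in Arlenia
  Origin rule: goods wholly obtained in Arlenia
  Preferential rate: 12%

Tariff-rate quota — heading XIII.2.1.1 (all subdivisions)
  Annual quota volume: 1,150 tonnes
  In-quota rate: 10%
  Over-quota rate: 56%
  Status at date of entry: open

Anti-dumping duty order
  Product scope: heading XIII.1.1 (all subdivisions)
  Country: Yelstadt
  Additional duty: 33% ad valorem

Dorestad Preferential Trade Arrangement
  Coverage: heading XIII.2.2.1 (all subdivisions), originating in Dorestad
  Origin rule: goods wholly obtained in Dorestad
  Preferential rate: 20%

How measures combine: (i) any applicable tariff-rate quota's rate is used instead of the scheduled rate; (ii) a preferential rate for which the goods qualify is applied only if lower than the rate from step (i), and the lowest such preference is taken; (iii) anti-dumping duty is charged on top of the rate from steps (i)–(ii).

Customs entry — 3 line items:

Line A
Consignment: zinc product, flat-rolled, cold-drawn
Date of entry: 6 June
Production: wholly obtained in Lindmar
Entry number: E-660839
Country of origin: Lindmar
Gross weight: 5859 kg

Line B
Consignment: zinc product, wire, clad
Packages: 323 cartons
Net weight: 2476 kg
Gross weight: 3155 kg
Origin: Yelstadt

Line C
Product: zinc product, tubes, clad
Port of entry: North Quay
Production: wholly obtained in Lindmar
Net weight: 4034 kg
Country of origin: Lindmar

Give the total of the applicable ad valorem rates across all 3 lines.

69%

Line A: zinc → XIII.1; flat-rolled → XIII.1.2; cold-drawn → XIII.1.2.1. Scheduled 19%. Lindmar agreement on XIII.1: wholly obtained → 12% available; preferential 12%. → 12%.
Line B: zinc → XIII.1; wire → XIII.1.1; clad → XIII.1.1.1. Scheduled 12%. anti-dumping (Yelstadt, XIII.1.1): +33%; total 12% + 33% = 45%. → 45%.
Line C: zinc → XIII.1; tubes → XIII.1.4; clad → XIII.1.4.1. Scheduled 26%. Lindmar agreement on XIII.1: wholly obtained → 12% available; preferential 12%. → 12%.
Sum: 12% + 45% + 12% = 69%.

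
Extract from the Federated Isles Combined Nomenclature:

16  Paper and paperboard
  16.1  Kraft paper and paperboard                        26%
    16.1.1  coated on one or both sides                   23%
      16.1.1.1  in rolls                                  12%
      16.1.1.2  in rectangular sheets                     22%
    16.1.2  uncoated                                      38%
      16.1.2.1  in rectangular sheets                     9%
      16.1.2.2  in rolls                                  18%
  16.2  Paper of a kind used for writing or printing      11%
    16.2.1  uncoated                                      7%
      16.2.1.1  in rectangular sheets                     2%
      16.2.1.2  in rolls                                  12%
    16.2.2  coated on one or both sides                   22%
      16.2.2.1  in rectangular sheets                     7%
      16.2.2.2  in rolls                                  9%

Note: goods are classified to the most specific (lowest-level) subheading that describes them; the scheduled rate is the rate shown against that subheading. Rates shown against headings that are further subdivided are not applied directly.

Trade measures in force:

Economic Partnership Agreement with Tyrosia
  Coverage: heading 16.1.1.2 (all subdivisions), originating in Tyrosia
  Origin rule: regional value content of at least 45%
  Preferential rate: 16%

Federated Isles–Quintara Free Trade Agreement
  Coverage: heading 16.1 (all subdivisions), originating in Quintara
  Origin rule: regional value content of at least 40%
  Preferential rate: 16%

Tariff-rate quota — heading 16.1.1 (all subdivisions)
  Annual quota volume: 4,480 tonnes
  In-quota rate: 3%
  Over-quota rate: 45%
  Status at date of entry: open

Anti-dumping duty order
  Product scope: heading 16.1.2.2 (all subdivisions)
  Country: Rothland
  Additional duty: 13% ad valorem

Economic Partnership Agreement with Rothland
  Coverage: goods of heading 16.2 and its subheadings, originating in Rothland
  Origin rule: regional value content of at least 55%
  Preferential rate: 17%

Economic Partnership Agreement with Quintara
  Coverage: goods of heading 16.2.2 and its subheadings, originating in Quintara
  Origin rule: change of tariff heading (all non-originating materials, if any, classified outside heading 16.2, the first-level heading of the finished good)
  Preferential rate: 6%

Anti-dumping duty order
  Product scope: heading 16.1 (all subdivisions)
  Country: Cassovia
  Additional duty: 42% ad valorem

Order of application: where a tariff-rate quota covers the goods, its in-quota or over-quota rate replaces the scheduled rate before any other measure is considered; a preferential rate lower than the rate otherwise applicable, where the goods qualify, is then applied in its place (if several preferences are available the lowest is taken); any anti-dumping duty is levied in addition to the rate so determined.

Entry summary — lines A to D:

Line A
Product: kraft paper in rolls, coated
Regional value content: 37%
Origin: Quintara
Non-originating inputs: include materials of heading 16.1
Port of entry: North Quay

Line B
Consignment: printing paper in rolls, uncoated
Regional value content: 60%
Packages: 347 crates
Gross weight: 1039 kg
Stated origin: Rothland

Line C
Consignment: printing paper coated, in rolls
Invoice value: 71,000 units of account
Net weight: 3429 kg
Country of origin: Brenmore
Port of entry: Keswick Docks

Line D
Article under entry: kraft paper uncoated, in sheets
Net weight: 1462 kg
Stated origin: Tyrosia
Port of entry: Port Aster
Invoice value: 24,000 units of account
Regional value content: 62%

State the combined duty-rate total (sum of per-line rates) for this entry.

Line A: kraft paper → 16.1; coated → 16.1.1; in rolls → 16.1.1.1. Scheduled 12%. quota on 16.1.1 open → in-quota 3%; Quintara agreement on 16.1: RVC < 40%; Quintara agreement on 16.2.2: 16.1.1.1 not covered. → 3%.
Line B: printing paper → 16.2; uncoated → 16.2.1; in rolls → 16.2.1.2. Scheduled 12%. Rothland agreement on 16.2: RVC ≥ 55% → 17% available; preference 17% not lower than 12% → no reduction. → 12%.
Line C: printing paper → 16.2; coated → 16.2.2; in rolls → 16.2.2.2. Scheduled 9%. No special measure applies. → 9%.
Line D: kraft paper → 16.1; uncoated → 16.1.2; in sheets → 16.1.2.1. Scheduled 9%. Tyrosia agreement on 16.1.1.2: 16.1.2.1 not covered. → 9%.
Sum: 3% + 12% + 9% + 9% = 33%.

33%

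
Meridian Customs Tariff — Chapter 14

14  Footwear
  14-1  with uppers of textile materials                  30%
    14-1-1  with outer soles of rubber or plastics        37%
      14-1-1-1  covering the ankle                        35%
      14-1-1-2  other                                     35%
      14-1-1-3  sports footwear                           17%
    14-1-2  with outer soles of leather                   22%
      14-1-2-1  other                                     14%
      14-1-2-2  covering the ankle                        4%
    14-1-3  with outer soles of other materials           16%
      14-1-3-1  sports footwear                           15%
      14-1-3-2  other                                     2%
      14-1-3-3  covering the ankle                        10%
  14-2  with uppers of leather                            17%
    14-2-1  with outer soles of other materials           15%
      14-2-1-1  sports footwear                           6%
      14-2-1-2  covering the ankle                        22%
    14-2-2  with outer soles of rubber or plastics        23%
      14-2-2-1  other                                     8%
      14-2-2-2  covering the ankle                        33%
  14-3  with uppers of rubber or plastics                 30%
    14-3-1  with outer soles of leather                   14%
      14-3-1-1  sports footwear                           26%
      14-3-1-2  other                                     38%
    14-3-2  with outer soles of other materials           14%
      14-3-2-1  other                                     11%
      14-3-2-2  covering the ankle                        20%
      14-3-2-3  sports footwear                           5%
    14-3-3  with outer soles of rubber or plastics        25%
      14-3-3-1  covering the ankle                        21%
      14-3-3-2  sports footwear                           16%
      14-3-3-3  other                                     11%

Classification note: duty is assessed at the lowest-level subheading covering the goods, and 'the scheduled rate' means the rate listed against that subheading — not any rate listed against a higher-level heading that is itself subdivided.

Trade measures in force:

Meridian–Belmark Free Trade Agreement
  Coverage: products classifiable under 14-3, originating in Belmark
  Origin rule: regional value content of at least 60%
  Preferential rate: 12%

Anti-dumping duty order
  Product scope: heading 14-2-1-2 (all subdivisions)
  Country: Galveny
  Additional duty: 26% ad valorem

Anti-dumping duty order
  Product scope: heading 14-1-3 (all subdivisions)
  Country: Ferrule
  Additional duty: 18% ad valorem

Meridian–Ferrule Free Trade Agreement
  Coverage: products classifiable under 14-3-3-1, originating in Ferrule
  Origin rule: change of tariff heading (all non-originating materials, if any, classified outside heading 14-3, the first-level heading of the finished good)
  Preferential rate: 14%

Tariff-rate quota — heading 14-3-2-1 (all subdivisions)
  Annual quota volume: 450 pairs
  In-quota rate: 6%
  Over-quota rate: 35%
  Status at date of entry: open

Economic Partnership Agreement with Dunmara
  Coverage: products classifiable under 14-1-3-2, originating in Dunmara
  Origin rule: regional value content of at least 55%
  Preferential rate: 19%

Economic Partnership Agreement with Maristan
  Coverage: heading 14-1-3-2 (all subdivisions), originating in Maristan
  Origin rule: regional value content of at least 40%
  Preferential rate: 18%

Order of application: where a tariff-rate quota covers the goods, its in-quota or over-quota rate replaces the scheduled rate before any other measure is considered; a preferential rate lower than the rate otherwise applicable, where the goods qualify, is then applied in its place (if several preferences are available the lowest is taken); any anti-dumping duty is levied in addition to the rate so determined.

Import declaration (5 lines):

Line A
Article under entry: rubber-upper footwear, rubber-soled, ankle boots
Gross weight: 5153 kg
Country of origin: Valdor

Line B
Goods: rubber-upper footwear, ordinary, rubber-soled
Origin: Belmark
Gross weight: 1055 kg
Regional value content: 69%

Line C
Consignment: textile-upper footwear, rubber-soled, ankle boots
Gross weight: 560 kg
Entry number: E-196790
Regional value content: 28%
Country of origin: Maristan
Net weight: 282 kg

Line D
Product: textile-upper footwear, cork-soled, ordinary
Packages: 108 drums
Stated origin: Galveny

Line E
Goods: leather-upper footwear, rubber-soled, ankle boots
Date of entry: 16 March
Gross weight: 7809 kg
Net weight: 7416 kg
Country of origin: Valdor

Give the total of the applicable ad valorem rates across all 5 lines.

102%

Line A: rubber-upper → 14-3; rubber-soled → 14-3-3; ankle boots → 14-3-3-1. Scheduled 21%. No special measure applies. → 21%.
Line B: rubber-upper → 14-3; rubber-soled → 14-3-3; ordinary → 14-3-3-3. Scheduled 11%. Belmark agreement on 14-3: RVC ≥ 60% → 12% available; preference 12% not lower than 11% → no reduction. → 11%.
Line C: textile-upper → 14-1; rubber-soled → 14-1-1; ankle boots → 14-1-1-1. Scheduled 35%. Maristan agreement on 14-1-3-2: 14-1-1-1 not covered. → 35%.
Line D: textile-upper → 14-1; cork-soled → 14-1-3; ordinary → 14-1-3-2. Scheduled 2%. No special measure applies. → 2%.
Line E: leather-upper → 14-2; rubber-soled → 14-2-2; ankle boots → 14-2-2-2. Scheduled 33%. No special measure applies. → 33%.
Sum: 21% + 11% + 35% + 2% + 33% = 102%.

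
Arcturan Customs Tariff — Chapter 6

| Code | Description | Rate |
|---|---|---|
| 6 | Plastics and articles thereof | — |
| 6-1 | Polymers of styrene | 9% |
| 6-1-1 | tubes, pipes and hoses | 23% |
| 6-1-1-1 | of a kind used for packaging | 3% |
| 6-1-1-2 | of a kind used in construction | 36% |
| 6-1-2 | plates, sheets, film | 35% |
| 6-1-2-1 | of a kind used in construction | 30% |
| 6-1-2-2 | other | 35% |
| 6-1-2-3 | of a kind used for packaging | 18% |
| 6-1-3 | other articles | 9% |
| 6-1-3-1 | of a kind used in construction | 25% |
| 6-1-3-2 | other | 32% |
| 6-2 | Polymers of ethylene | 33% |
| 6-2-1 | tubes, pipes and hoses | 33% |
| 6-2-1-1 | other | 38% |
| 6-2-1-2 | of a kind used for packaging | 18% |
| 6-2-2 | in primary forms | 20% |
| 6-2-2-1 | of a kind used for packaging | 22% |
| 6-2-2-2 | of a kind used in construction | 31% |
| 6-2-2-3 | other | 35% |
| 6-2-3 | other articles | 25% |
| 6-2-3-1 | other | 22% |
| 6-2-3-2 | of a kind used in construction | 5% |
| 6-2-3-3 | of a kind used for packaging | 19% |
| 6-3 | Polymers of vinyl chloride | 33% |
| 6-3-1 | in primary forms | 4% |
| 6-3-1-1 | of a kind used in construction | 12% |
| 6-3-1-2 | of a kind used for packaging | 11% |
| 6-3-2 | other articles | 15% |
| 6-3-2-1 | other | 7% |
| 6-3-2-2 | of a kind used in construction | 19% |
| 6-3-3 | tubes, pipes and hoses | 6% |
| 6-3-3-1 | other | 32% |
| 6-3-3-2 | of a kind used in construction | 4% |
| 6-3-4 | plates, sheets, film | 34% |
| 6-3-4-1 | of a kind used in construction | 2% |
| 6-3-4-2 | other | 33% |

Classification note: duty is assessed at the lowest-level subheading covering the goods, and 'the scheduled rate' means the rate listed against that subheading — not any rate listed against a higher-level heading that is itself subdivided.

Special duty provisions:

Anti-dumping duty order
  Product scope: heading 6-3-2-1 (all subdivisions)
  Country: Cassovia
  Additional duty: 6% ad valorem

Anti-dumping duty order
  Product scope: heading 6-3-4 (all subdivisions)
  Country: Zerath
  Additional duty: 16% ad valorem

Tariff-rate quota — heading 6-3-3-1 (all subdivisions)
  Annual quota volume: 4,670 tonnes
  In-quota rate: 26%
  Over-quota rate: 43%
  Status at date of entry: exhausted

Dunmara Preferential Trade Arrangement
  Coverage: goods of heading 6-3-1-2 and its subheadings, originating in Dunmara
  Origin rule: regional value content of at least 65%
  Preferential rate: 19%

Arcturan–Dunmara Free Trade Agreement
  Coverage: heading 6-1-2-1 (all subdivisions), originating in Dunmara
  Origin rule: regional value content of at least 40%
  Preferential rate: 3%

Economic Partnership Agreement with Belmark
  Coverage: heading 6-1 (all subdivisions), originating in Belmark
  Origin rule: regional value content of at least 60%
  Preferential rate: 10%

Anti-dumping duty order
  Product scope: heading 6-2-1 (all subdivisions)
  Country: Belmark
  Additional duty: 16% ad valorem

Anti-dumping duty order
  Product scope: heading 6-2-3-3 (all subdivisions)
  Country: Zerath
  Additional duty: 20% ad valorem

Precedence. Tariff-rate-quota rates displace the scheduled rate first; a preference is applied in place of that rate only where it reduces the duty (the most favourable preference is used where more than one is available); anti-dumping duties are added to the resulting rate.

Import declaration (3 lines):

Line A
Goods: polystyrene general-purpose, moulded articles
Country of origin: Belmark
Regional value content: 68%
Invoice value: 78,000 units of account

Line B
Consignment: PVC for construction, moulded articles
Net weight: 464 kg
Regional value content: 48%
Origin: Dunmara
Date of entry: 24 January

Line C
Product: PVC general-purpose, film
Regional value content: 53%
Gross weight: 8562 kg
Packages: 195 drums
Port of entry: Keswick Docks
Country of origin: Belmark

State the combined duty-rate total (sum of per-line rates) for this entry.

62%

Line A: polystyrene → 6-1; moulded articles → 6-1-3; general-purpose → 6-1-3-2. Scheduled 32%. Belmark agreement on 6-1: RVC ≥ 60% → 10% available; preferential 10%. → 10%.
Line B: PVC → 6-3; moulded articles → 6-3-2; for construction → 6-3-2-2. Scheduled 19%. Dunmara agreement on 6-3-1-2: 6-3-2-2 not covered; Dunmara agreement on 6-1-2-1: 6-3-2-2 not covered. → 19%.
Line C: PVC → 6-3; film → 6-3-4; general-purpose → 6-3-4-2. Scheduled 33%. Belmark agreement on 6-1: 6-3-4-2 not covered. → 33%.
Sum: 10% + 19% + 33% = 62%.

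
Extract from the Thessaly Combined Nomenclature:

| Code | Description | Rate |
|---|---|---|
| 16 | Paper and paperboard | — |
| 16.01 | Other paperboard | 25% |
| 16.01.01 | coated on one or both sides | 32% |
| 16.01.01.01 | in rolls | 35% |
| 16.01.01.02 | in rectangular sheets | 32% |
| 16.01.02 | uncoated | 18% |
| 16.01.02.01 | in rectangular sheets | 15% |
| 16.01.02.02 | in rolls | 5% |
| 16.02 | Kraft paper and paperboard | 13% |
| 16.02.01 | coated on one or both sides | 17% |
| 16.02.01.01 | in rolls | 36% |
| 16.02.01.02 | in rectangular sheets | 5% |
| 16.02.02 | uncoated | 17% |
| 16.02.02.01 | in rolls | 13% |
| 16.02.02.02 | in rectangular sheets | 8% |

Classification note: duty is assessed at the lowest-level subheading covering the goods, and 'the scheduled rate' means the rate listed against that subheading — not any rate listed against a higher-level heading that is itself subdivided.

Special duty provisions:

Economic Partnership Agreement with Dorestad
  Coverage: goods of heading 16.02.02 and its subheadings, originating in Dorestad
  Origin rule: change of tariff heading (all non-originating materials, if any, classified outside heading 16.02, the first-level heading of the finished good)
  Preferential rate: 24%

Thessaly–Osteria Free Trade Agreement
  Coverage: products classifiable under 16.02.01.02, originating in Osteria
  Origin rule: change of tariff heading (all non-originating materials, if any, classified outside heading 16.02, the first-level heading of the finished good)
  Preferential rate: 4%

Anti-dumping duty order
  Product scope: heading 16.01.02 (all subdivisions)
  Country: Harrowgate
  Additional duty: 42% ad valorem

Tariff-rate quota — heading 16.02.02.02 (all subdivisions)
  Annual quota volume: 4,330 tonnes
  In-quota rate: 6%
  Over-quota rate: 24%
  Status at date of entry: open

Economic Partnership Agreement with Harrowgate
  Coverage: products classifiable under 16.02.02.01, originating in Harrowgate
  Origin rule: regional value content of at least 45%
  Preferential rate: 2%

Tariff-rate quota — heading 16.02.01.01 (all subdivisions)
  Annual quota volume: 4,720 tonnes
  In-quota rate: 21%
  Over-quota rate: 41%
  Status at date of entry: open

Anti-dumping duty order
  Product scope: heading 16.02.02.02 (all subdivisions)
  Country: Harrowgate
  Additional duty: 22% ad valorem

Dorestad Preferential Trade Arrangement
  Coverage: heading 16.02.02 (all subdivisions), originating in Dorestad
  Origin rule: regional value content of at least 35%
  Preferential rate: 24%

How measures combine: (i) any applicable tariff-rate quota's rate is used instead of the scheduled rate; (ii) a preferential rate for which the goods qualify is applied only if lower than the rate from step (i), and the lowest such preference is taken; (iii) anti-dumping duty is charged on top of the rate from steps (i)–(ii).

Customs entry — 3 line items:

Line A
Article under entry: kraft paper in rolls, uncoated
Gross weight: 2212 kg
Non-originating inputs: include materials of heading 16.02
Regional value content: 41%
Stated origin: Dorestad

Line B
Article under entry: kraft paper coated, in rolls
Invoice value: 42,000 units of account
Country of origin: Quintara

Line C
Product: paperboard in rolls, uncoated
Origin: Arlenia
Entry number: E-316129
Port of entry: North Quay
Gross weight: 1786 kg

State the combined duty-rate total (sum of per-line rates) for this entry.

Line A: kraft paper → 16.02; uncoated → 16.02.02; in rolls → 16.02.02.01. Scheduled 13%. Dorestad agreement on 16.02.02: CTH not met; Dorestad agreement on 16.02.02: RVC ≥ 35% → 24% available; preference 24% not lower than 13% → no reduction. → 13%.
Line B: kraft paper → 16.02; coated → 16.02.01; in rolls → 16.02.01.01. Scheduled 36%. quota on 16.02.01.01 open → in-quota 21%. → 21%.
Line C: paperboard → 16.01; uncoated → 16.01.02; in rolls → 16.01.02.02. Scheduled 5%. No special measure applies. → 5%.
Sum: 13% + 21% + 5% = 39%.

39%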